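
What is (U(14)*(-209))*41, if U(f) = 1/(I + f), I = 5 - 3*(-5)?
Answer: -8569/34 ≈ -252.03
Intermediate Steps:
I = 20 (I = 5 + 15 = 20)
U(f) = 1/(20 + f)
(U(14)*(-209))*41 = (-209/(20 + 14))*41 = (-209/34)*41 = ((1/34)*(-209))*41 = -209/34*41 = -8569/34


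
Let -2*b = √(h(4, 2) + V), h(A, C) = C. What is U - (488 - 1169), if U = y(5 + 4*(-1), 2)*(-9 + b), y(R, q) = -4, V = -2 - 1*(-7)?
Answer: 717 + 2*√7 ≈ 722.29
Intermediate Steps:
V = 5 (V = -2 + 7 = 5)
b = -√7/2 (b = -√(2 + 5)/2 = -√7/2 ≈ -1.3229)
U = 36 + 2*√7 (U = -4*(-9 - √7/2) = 36 + 2*√7 ≈ 41.292)
U - (488 - 1169) = (36 + 2*√7) - (488 - 1169) = (36 + 2*√7) - 1*(-681) = (36 + 2*√7) + 681 = 717 + 2*√7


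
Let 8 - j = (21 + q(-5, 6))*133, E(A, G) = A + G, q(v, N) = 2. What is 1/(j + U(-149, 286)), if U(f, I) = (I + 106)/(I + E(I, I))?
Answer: -429/1308683 ≈ -0.00032781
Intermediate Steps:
U(f, I) = (106 + I)/(3*I) (U(f, I) = (I + 106)/(I + (I + I)) = (106 + I)/(I + 2*I) = (106 + I)/((3*I)) = (106 + I)*(1/(3*I)) = (106 + I)/(3*I))
j = -3051 (j = 8 - (21 + 2)*133 = 8 - 23*133 = 8 - 1*3059 = 8 - 3059 = -3051)
1/(j + U(-149, 286)) = 1/(-3051 + (⅓)*(106 + 286)/286) = 1/(-3051 + (⅓)*(1/286)*392) = 1/(-3051 + 196/429) = 1/(-1308683/429) = -429/1308683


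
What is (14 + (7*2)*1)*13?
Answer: 364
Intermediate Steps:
(14 + (7*2)*1)*13 = (14 + 14*1)*13 = (14 + 14)*13 = 28*13 = 364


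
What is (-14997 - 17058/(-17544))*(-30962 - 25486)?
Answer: 618788409120/731 ≈ 8.4650e+8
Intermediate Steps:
(-14997 - 17058/(-17544))*(-30962 - 25486) = (-14997 - 17058*(-1/17544))*(-56448) = (-14997 + 2843/2924)*(-56448) = -43848385/2924*(-56448) = 618788409120/731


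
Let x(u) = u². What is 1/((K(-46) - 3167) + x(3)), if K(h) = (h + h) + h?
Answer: -1/3296 ≈ -0.00030340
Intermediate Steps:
K(h) = 3*h (K(h) = 2*h + h = 3*h)
1/((K(-46) - 3167) + x(3)) = 1/((3*(-46) - 3167) + 3²) = 1/((-138 - 3167) + 9) = 1/(-3305 + 9) = 1/(-3296) = -1/3296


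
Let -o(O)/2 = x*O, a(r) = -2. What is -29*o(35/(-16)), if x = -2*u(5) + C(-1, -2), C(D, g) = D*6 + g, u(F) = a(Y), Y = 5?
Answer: 1015/2 ≈ 507.50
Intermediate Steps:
u(F) = -2
C(D, g) = g + 6*D (C(D, g) = 6*D + g = g + 6*D)
x = -4 (x = -2*(-2) + (-2 + 6*(-1)) = 4 + (-2 - 6) = 4 - 8 = -4)
o(O) = 8*O (o(O) = -(-8)*O = 8*O)
-29*o(35/(-16)) = -232*35/(-16) = -232*35*(-1/16) = -232*(-35)/16 = -29*(-35/2) = 1015/2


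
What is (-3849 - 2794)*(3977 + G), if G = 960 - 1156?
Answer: -25117183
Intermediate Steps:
G = -196
(-3849 - 2794)*(3977 + G) = (-3849 - 2794)*(3977 - 196) = -6643*3781 = -25117183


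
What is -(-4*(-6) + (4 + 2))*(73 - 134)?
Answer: 1830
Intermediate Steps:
-(-4*(-6) + (4 + 2))*(73 - 134) = -(24 + 6)*(-61) = -30*(-61) = -1*(-1830) = 1830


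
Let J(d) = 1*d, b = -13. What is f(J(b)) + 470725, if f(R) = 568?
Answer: 471293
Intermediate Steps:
J(d) = d
f(J(b)) + 470725 = 568 + 470725 = 471293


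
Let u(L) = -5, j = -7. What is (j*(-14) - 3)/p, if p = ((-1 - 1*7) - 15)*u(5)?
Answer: 19/23 ≈ 0.82609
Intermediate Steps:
p = 115 (p = ((-1 - 1*7) - 15)*(-5) = ((-1 - 7) - 15)*(-5) = (-8 - 15)*(-5) = -23*(-5) = 115)
(j*(-14) - 3)/p = (-7*(-14) - 3)/115 = (98 - 3)*(1/115) = 95*(1/115) = 19/23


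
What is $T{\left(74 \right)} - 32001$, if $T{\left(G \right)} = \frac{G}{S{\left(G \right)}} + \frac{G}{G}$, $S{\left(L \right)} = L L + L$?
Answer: $- \frac{2399999}{75} \approx -32000.0$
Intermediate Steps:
$S{\left(L \right)} = L + L^{2}$ ($S{\left(L \right)} = L^{2} + L = L + L^{2}$)
$T{\left(G \right)} = 1 + \frac{1}{1 + G}$ ($T{\left(G \right)} = \frac{G}{G \left(1 + G\right)} + \frac{G}{G} = G \frac{1}{G \left(1 + G\right)} + 1 = \frac{1}{1 + G} + 1 = 1 + \frac{1}{1 + G}$)
$T{\left(74 \right)} - 32001 = \frac{2 + 74}{1 + 74} - 32001 = \frac{1}{75} \cdot 76 - 32001 = \frac{76}{75} - 32001 = - \frac{2399999}{75}$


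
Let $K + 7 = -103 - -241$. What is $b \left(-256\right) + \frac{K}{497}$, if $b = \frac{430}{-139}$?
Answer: $\frac{54727969}{69083} \approx 792.21$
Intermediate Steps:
$K = 131$ ($K = -7 - -138 = -7 + \left(-103 + 241\right) = -7 + 138 = 131$)
$b = - \frac{430}{139}$ ($b = 430 \left(- \frac{1}{139}\right) = - \frac{430}{139} \approx -3.0935$)
$b \left(-256\right) + \frac{K}{497} = \left(- \frac{430}{139}\right) \left(-256\right) + \frac{131}{497} = \frac{110080}{139} + 131 \cdot \frac{1}{497} = \frac{110080}{139} + \frac{131}{497} = \frac{54727969}{69083}$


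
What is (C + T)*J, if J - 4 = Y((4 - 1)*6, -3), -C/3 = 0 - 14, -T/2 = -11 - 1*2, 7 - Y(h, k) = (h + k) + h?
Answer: -1496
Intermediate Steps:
Y(h, k) = 7 - k - 2*h (Y(h, k) = 7 - ((h + k) + h) = 7 - (k + 2*h) = 7 + (-k - 2*h) = 7 - k - 2*h)
T = 26 (T = -2*(-11 - 1*2) = -2*(-11 - 2) = -2*(-13) = 26)
C = 42 (C = -3*(0 - 14) = -3*(-14) = 42)
J = -22 (J = 4 + (7 - 1*(-3) - 2*(4 - 1)*6) = 4 + (7 + 3 - 6*6) = 4 + (7 + 3 - 2*18) = 4 + (7 + 3 - 36) = 4 - 26 = -22)
(C + T)*J = (42 + 26)*(-22) = 68*(-22) = -1496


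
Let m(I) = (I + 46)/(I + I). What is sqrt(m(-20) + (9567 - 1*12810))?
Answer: I*sqrt(324365)/10 ≈ 56.953*I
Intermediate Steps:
m(I) = (46 + I)/(2*I) (m(I) = (46 + I)/((2*I)) = (46 + I)*(1/(2*I)) = (46 + I)/(2*I))
sqrt(m(-20) + (9567 - 1*12810)) = sqrt((1/2)*(46 - 20)/(-20) + (9567 - 1*12810)) = sqrt((1/2)*(-1/20)*26 + (9567 - 12810)) = sqrt(-13/20 - 3243) = sqrt(-64873/20) = I*sqrt(324365)/10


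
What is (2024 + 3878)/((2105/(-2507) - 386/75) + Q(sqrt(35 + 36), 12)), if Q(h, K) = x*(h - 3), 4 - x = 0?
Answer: 3752948550103350/28724371066871 + 834623081955000*sqrt(71)/28724371066871 ≈ 375.49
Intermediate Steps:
x = 4 (x = 4 - 1*0 = 4 + 0 = 4)
Q(h, K) = -12 + 4*h (Q(h, K) = 4*(h - 3) = 4*(-3 + h) = -12 + 4*h)
(2024 + 3878)/((2105/(-2507) - 386/75) + Q(sqrt(35 + 36), 12)) = (2024 + 3878)/((2105/(-2507) - 386/75) + (-12 + 4*sqrt(35 + 36))) = 5902/((2105*(-1/2507) - 386*1/75) + (-12 + 4*sqrt(71))) = 5902/((-2105/2507 - 386/75) + (-12 + 4*sqrt(71))) = 5902/(-1125577/188025 + (-12 + 4*sqrt(71))) = 5902/(-3381877/188025 + 4*sqrt(71))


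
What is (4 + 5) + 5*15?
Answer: 84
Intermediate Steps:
(4 + 5) + 5*15 = 9 + 75 = 84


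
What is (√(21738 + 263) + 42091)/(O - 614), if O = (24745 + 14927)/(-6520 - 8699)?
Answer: -3746099/54878 - 623*√449/54878 ≈ -68.503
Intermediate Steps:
O = -232/89 (O = 39672/(-15219) = 39672*(-1/15219) = -232/89 ≈ -2.6067)
(√(21738 + 263) + 42091)/(O - 614) = (√(21738 + 263) + 42091)/(-232/89 - 614) = (√22001 + 42091)/(-54878/89) = (7*√449 + 42091)*(-89/54878) = (42091 + 7*√449)*(-89/54878) = -3746099/54878 - 623*√449/54878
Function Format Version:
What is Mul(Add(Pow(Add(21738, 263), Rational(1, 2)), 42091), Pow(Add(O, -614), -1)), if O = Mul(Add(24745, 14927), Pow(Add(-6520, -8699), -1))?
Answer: Add(Rational(-3746099, 54878), Mul(Rational(-623, 54878), Pow(449, Rational(1, 2)))) ≈ -68.503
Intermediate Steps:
O = Rational(-232, 89) (O = Mul(39672, Pow(-15219, -1)) = Mul(39672, Rational(-1, 15219)) = Rational(-232, 89) ≈ -2.6067)
Mul(Add(Pow(Add(21738, 263), Rational(1, 2)), 42091), Pow(Add(O, -614), -1)) = Mul(Add(Pow(Add(21738, 263), Rational(1, 2)), 42091), Pow(Add(Rational(-232, 89), -614), -1)) = Mul(Add(Pow(22001, Rational(1, 2)), 42091), Pow(Rational(-54878, 89), -1)) = Mul(Add(Mul(7, Pow(449, Rational(1, 2))), 42091), Rational(-89, 54878)) = Mul(Add(42091, Mul(7, Pow(449, Rational(1, 2)))), Rational(-89, 54878)) = Add(Rational(-3746099, 54878), Mul(Rational(-623, 54878), Pow(449, Rational(1, 2))))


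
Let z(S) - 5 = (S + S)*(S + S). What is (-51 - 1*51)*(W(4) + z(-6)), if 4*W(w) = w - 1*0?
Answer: -15300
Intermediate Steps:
z(S) = 5 + 4*S² (z(S) = 5 + (S + S)*(S + S) = 5 + (2*S)*(2*S) = 5 + 4*S²)
W(w) = w/4 (W(w) = (w - 1*0)/4 = (w + 0)/4 = w/4)
(-51 - 1*51)*(W(4) + z(-6)) = (-51 - 1*51)*((¼)*4 + (5 + 4*(-6)²)) = (-51 - 51)*(1 + (5 + 4*36)) = -102*(1 + (5 + 144)) = -102*(1 + 149) = -102*150 = -15300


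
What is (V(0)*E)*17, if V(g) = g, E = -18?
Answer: 0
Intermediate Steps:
(V(0)*E)*17 = (0*(-18))*17 = 0*17 = 0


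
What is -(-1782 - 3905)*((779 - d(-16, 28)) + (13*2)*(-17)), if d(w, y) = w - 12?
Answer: 2075755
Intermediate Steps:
d(w, y) = -12 + w
-(-1782 - 3905)*((779 - d(-16, 28)) + (13*2)*(-17)) = -(-1782 - 3905)*((779 - (-12 - 16)) + (13*2)*(-17)) = -(-5687)*((779 - 1*(-28)) + 26*(-17)) = -(-5687)*((779 + 28) - 442) = -(-5687)*(807 - 442) = -(-5687)*365 = -1*(-2075755) = 2075755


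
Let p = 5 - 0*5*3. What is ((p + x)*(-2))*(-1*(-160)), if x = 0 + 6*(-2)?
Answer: 2240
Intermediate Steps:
x = -12 (x = 0 - 12 = -12)
p = 5 (p = 5 - 0*3 = 5 - 1*0 = 5 + 0 = 5)
((p + x)*(-2))*(-1*(-160)) = ((5 - 12)*(-2))*(-1*(-160)) = -7*(-2)*160 = 14*160 = 2240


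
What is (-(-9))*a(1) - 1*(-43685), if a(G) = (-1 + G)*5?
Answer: 43685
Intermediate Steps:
a(G) = -5 + 5*G
(-(-9))*a(1) - 1*(-43685) = (-(-9))*(-5 + 5*1) - 1*(-43685) = (-3*(-3))*(-5 + 5) + 43685 = 9*0 + 43685 = 0 + 43685 = 43685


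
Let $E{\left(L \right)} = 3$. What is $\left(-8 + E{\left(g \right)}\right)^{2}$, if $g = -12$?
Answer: $25$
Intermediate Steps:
$\left(-8 + E{\left(g \right)}\right)^{2} = \left(-8 + 3\right)^{2} = \left(-5\right)^{2} = 25$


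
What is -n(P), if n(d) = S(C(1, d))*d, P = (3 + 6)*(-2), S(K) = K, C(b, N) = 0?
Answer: 0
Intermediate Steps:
P = -18 (P = 9*(-2) = -18)
n(d) = 0 (n(d) = 0*d = 0)
-n(P) = -1*0 = 0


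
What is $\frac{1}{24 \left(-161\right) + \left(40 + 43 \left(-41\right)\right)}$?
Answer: $- \frac{1}{5587} \approx -0.00017899$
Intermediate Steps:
$\frac{1}{24 \left(-161\right) + \left(40 + 43 \left(-41\right)\right)} = \frac{1}{-3864 + \left(40 - 1763\right)} = \frac{1}{-3864 - 1723} = \frac{1}{-5587} = - \frac{1}{5587}$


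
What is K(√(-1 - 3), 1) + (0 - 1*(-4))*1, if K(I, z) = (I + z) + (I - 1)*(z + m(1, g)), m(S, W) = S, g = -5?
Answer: 3 + 6*I ≈ 3.0 + 6.0*I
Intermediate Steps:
K(I, z) = I + z + (1 + z)*(-1 + I) (K(I, z) = (I + z) + (I - 1)*(z + 1) = (I + z) + (-1 + I)*(1 + z) = (I + z) + (1 + z)*(-1 + I) = I + z + (1 + z)*(-1 + I))
K(√(-1 - 3), 1) + (0 - 1*(-4))*1 = (-1 + 2*√(-1 - 3) + √(-1 - 3)*1) + (0 - 1*(-4))*1 = (-1 + 2*√(-4) + √(-4)*1) + (0 + 4)*1 = (-1 + 2*(2*I) + (2*I)*1) + 4*1 = (-1 + 4*I + 2*I) + 4 = (-1 + 6*I) + 4 = 3 + 6*I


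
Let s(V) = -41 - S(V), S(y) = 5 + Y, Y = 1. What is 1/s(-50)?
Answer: -1/47 ≈ -0.021277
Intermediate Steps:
S(y) = 6 (S(y) = 5 + 1 = 6)
s(V) = -47 (s(V) = -41 - 1*6 = -41 - 6 = -47)
1/s(-50) = 1/(-47) = -1/47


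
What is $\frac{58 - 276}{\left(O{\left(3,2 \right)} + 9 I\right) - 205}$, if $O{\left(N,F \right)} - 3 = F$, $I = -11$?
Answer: $\frac{218}{299} \approx 0.7291$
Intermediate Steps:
$O{\left(N,F \right)} = 3 + F$
$\frac{58 - 276}{\left(O{\left(3,2 \right)} + 9 I\right) - 205} = \frac{58 - 276}{\left(\left(3 + 2\right) + 9 \left(-11\right)\right) - 205} = - \frac{218}{\left(5 - 99\right) - 205} = - \frac{218}{-94 - 205} = - \frac{218}{-299} = \left(-218\right) \left(- \frac{1}{299}\right) = \frac{218}{299}$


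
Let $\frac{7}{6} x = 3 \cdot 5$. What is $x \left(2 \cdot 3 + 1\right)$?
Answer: $90$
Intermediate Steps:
$x = \frac{90}{7}$ ($x = \frac{6 \cdot 3 \cdot 5}{7} = \frac{6}{7} \cdot 15 = \frac{90}{7} \approx 12.857$)
$x \left(2 \cdot 3 + 1\right) = \frac{90 \left(2 \cdot 3 + 1\right)}{7} = \frac{90 \left(6 + 1\right)}{7} = \frac{90}{7} \cdot 7 = 90$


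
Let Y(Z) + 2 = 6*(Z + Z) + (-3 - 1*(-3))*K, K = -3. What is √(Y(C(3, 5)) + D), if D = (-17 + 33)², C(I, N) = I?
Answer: √290 ≈ 17.029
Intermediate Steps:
Y(Z) = -2 + 12*Z (Y(Z) = -2 + (6*(Z + Z) + (-3 - 1*(-3))*(-3)) = -2 + (6*(2*Z) + (-3 + 3)*(-3)) = -2 + (12*Z + 0*(-3)) = -2 + (12*Z + 0) = -2 + 12*Z)
D = 256 (D = 16² = 256)
√(Y(C(3, 5)) + D) = √((-2 + 12*3) + 256) = √((-2 + 36) + 256) = √(34 + 256) = √290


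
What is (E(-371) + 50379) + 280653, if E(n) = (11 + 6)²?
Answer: 331321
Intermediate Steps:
E(n) = 289 (E(n) = 17² = 289)
(E(-371) + 50379) + 280653 = (289 + 50379) + 280653 = 50668 + 280653 = 331321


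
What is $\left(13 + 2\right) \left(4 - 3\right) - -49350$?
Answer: $49365$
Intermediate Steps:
$\left(13 + 2\right) \left(4 - 3\right) - -49350 = 15 \left(4 - 3\right) + 49350 = 15 \cdot 1 + 49350 = 15 + 49350 = 49365$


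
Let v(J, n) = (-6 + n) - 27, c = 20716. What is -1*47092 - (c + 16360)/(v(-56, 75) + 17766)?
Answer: -209662853/4452 ≈ -47094.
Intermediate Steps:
v(J, n) = -33 + n
-1*47092 - (c + 16360)/(v(-56, 75) + 17766) = -1*47092 - (20716 + 16360)/((-33 + 75) + 17766) = -47092 - 37076/(42 + 17766) = -47092 - 37076/17808 = -47092 - 1*9269/4452 = -47092 - 9269/4452 = -209662853/4452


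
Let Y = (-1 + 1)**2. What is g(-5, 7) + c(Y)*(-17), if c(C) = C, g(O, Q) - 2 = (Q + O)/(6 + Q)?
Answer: 28/13 ≈ 2.1538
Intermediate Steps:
g(O, Q) = 2 + (O + Q)/(6 + Q) (g(O, Q) = 2 + (Q + O)/(6 + Q) = 2 + (O + Q)/(6 + Q))
Y = 0 (Y = 0**2 = 0)
g(-5, 7) + c(Y)*(-17) = (12 - 5 + 3*7)/(6 + 7) + 0*(-17) = (12 - 5 + 21)/13 + 0 = (1/13)*28 + 0 = 28/13 + 0 = 28/13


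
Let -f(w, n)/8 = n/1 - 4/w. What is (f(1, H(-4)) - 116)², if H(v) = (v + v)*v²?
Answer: 883600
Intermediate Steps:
H(v) = 2*v³ (H(v) = (2*v)*v² = 2*v³)
f(w, n) = -8*n + 32/w (f(w, n) = -8*(n/1 - 4/w) = -8*(n*1 - 4/w) = -8*(n - 4/w) = -8*n + 32/w)
(f(1, H(-4)) - 116)² = ((-16*(-4)³ + 32/1) - 116)² = ((-16*(-64) + 32*1) - 116)² = ((-8*(-128) + 32) - 116)² = ((1024 + 32) - 116)² = (1056 - 116)² = 940² = 883600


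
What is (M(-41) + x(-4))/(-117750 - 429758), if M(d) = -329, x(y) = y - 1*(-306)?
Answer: 27/547508 ≈ 4.9314e-5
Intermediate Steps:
x(y) = 306 + y (x(y) = y + 306 = 306 + y)
(M(-41) + x(-4))/(-117750 - 429758) = (-329 + (306 - 4))/(-117750 - 429758) = (-329 + 302)/(-547508) = -27*(-1/547508) = 27/547508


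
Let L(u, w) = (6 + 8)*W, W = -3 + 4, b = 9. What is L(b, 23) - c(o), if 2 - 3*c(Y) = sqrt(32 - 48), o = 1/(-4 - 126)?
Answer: 40/3 + 4*I/3 ≈ 13.333 + 1.3333*I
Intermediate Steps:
o = -1/130 (o = 1/(-130) = -1/130 ≈ -0.0076923)
W = 1
L(u, w) = 14 (L(u, w) = (6 + 8)*1 = 14*1 = 14)
c(Y) = 2/3 - 4*I/3 (c(Y) = 2/3 - sqrt(32 - 48)/3 = 2/3 - 4*I/3)
L(b, 23) - c(o) = 14 - (2/3 - 4*I/3) = 14 + (-2/3 + 4*I/3) = 40/3 + 4*I/3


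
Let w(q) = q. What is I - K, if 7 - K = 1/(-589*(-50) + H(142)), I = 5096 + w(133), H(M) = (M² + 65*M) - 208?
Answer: 306197193/58636 ≈ 5222.0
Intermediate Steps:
H(M) = -208 + M² + 65*M
I = 5229 (I = 5096 + 133 = 5229)
K = 410451/58636 (K = 7 - 1/(-589*(-50) + (-208 + 142² + 65*142)) = 7 - 1/(29450 + (-208 + 20164 + 9230)) = 7 - 1/(29450 + 29186) = 7 - 1/58636 = 410451/58636 ≈ 7.0000)
I - K = 5229 - 1*410451/58636 = 5229 - 410451/58636 = 306197193/58636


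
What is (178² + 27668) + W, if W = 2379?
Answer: 61731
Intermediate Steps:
(178² + 27668) + W = (178² + 27668) + 2379 = (31684 + 27668) + 2379 = 59352 + 2379 = 61731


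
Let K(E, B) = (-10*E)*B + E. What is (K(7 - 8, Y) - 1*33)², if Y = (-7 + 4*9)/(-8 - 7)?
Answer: 25600/9 ≈ 2844.4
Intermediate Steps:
Y = -29/15 (Y = (-7 + 36)/(-15) = 29*(-1/15) = -29/15 ≈ -1.9333)
K(E, B) = E - 10*B*E (K(E, B) = -10*B*E + E = E - 10*B*E)
(K(7 - 8, Y) - 1*33)² = ((7 - 8)*(1 - 10*(-29/15)) - 1*33)² = (-(1 + 58/3) - 33)² = (-1*61/3 - 33)² = (-61/3 - 33)² = (-160/3)² = 25600/9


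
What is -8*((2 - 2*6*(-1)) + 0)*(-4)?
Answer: 448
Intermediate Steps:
-8*((2 - 2*6*(-1)) + 0)*(-4) = -8*((2 - 12*(-1)) + 0)*(-4) = -8*((2 + 12) + 0)*(-4) = -8*(14 + 0)*(-4) = -8*14*(-4) = -112*(-4) = 448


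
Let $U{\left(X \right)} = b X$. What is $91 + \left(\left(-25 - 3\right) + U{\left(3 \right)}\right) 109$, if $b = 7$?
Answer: $-672$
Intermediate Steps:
$U{\left(X \right)} = 7 X$
$91 + \left(\left(-25 - 3\right) + U{\left(3 \right)}\right) 109 = 91 + \left(\left(-25 - 3\right) + 7 \cdot 3\right) 109 = 91 + \left(-28 + 21\right) 109 = 91 - 763 = -672$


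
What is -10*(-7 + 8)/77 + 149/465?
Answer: 6823/35805 ≈ 0.19056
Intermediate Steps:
-10*(-7 + 8)/77 + 149/465 = -10*1*(1/77) + 149*(1/465) = -10*1/77 + 149/465 = -10/77 + 149/465 = 6823/35805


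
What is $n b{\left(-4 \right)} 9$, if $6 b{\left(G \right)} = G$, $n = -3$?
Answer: $18$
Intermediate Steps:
$b{\left(G \right)} = \frac{G}{6}$
$n b{\left(-4 \right)} 9 = - 3 \cdot \frac{1}{6} \left(-4\right) 9 = \left(-3\right) \left(- \frac{2}{3}\right) 9 = 2 \cdot 9 = 18$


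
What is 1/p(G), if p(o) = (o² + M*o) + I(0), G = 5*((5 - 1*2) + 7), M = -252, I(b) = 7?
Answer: -1/10093 ≈ -9.9079e-5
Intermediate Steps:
G = 50 (G = 5*((5 - 2) + 7) = 5*(3 + 7) = 5*10 = 50)
p(o) = 7 + o² - 252*o (p(o) = (o² - 252*o) + 7 = 7 + o² - 252*o)
1/p(G) = 1/(7 + 50² - 252*50) = 1/(7 + 2500 - 12600) = 1/(-10093) = -1/10093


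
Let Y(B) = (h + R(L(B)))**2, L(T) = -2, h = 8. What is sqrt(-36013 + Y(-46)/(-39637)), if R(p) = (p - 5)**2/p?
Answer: I*sqrt(226318954672681)/79274 ≈ 189.77*I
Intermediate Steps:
R(p) = (-5 + p)**2/p
Y(B) = 1089/4 (Y(B) = (8 + (-5 - 2)**2/(-2))**2 = (8 - 1/2*(-7)**2)**2 = (8 - 1/2*49)**2 = (8 - 49/2)**2 = (-33/2)**2 = 1089/4)
sqrt(-36013 + Y(-46)/(-39637)) = sqrt(-36013 + (1089/4)/(-39637)) = sqrt(-36013 + (1089/4)*(-1/39637)) = sqrt(-36013 - 1089/158548) = sqrt(-5709790213/158548) = I*sqrt(226318954672681)/79274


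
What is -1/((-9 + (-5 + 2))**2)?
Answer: -1/144 ≈ -0.0069444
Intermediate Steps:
-1/((-9 + (-5 + 2))**2) = -1/((-9 - 3)**2) = -1/((-12)**2) = -1/144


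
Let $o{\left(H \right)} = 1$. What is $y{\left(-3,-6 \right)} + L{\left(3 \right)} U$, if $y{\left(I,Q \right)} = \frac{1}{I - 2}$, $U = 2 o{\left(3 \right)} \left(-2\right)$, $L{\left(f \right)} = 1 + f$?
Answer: $- \frac{81}{5} \approx -16.2$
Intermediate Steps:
$U = -4$ ($U = 2 \cdot 1 \left(-2\right) = 2 \left(-2\right) = -4$)
$y{\left(I,Q \right)} = \frac{1}{-2 + I}$
$y{\left(-3,-6 \right)} + L{\left(3 \right)} U = \frac{1}{-2 - 3} + \left(1 + 3\right) \left(-4\right) = \frac{1}{-5} + 4 \left(-4\right) = - \frac{1}{5} - 16 = - \frac{81}{5}$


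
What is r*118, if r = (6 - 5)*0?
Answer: 0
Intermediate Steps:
r = 0 (r = 1*0 = 0)
r*118 = 0*118 = 0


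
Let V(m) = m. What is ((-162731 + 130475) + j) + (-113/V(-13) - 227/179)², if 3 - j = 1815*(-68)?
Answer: 493961292319/5414929 ≈ 91222.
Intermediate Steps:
j = 123423 (j = 3 - 1815*(-68) = 3 - 1*(-123420) = 3 + 123420 = 123423)
((-162731 + 130475) + j) + (-113/V(-13) - 227/179)² = ((-162731 + 130475) + 123423) + (-113/(-13) - 227/179)² = (-32256 + 123423) + (-113*(-1/13) - 227*1/179)² = 91167 + (113/13 - 227/179)² = 91167 + (17276/2327)² = 91167 + 298460176/5414929 = 493961292319/5414929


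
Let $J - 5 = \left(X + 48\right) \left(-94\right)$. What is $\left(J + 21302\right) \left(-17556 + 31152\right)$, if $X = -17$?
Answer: $250071228$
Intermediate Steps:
$J = -2909$ ($J = 5 + \left(-17 + 48\right) \left(-94\right) = 5 + 31 \left(-94\right) = 5 - 2914 = -2909$)
$\left(J + 21302\right) \left(-17556 + 31152\right) = \left(-2909 + 21302\right) \left(-17556 + 31152\right) = 18393 \cdot 13596 = 250071228$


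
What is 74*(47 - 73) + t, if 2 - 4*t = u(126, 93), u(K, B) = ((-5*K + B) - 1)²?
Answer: -148569/2 ≈ -74285.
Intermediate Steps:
u(K, B) = (-1 + B - 5*K)² (u(K, B) = ((B - 5*K) - 1)² = (-1 + B - 5*K)²)
t = -144721/2 (t = ½ - (1 - 1*93 + 5*126)²/4 = ½ - (1 - 93 + 630)²/4 = ½ - ¼*538² = ½ - ¼*289444 = ½ - 72361 = -144721/2 ≈ -72361.)
74*(47 - 73) + t = 74*(47 - 73) - 144721/2 = 74*(-26) - 144721/2 = -1924 - 144721/2 = -148569/2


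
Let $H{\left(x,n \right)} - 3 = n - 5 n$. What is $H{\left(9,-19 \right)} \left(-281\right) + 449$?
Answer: $-21750$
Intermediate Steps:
$H{\left(x,n \right)} = 3 - 4 n$ ($H{\left(x,n \right)} = 3 + \left(n - 5 n\right) = 3 - 4 n$)
$H{\left(9,-19 \right)} \left(-281\right) + 449 = \left(3 - -76\right) \left(-281\right) + 449 = \left(3 + 76\right) \left(-281\right) + 449 = 79 \left(-281\right) + 449 = -22199 + 449 = -21750$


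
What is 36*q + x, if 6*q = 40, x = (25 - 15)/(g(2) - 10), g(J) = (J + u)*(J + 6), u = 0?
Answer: 725/3 ≈ 241.67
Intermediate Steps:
g(J) = J*(6 + J) (g(J) = (J + 0)*(J + 6) = J*(6 + J))
x = 5/3 (x = (25 - 15)/(2*(6 + 2) - 10) = 10/(2*8 - 10) = 10/(16 - 10) = 10/6 = 10*(⅙) = 5/3 ≈ 1.6667)
q = 20/3 (q = (⅙)*40 = 20/3 ≈ 6.6667)
36*q + x = 36*(20/3) + 5/3 = 240 + 5/3 = 725/3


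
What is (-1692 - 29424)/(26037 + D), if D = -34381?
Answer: 7779/2086 ≈ 3.7291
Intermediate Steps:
(-1692 - 29424)/(26037 + D) = (-1692 - 29424)/(26037 - 34381) = -31116/(-8344) = -31116*(-1/8344) = 7779/2086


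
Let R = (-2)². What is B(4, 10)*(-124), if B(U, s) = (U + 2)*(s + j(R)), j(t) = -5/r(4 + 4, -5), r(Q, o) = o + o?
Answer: -7812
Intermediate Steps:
R = 4
r(Q, o) = 2*o
j(t) = ½ (j(t) = -5/(2*(-5)) = -5/(-10) = -5*(-⅒) = ½)
B(U, s) = (½ + s)*(2 + U) (B(U, s) = (U + 2)*(s + ½) = (2 + U)*(½ + s) = (½ + s)*(2 + U))
B(4, 10)*(-124) = (1 + (½)*4 + 2*10 + 4*10)*(-124) = (1 + 2 + 20 + 40)*(-124) = 63*(-124) = -7812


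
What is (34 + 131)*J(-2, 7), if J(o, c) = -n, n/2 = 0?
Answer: 0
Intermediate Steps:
n = 0 (n = 2*0 = 0)
J(o, c) = 0 (J(o, c) = -1*0 = 0)
(34 + 131)*J(-2, 7) = (34 + 131)*0 = 165*0 = 0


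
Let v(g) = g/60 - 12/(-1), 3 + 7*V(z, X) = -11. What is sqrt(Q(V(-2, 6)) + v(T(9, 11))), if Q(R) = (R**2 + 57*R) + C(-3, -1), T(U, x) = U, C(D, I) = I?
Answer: I*sqrt(9885)/10 ≈ 9.9423*I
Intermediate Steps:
V(z, X) = -2 (V(z, X) = -3/7 + (1/7)*(-11) = -3/7 - 11/7 = -2)
Q(R) = -1 + R**2 + 57*R (Q(R) = (R**2 + 57*R) - 1 = -1 + R**2 + 57*R)
v(g) = 12 + g/60 (v(g) = g*(1/60) - 12*(-1) = g/60 + 12 = 12 + g/60)
sqrt(Q(V(-2, 6)) + v(T(9, 11))) = sqrt((-1 + (-2)**2 + 57*(-2)) + (12 + (1/60)*9)) = sqrt((-1 + 4 - 114) + (12 + 3/20)) = sqrt(-111 + 243/20) = sqrt(-1977/20) = I*sqrt(9885)/10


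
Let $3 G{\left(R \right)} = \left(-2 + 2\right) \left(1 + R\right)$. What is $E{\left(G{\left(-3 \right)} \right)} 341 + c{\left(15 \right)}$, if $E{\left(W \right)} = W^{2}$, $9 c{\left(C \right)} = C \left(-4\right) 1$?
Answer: $- \frac{20}{3} \approx -6.6667$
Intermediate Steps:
$G{\left(R \right)} = 0$ ($G{\left(R \right)} = \frac{\left(-2 + 2\right) \left(1 + R\right)}{3} = \frac{0 \left(1 + R\right)}{3} = \frac{1}{3} \cdot 0 = 0$)
$c{\left(C \right)} = - \frac{4 C}{9}$ ($c{\left(C \right)} = \frac{C \left(-4\right) 1}{9} = \frac{- 4 C 1}{9} = \frac{\left(-4\right) C}{9} = - \frac{4 C}{9}$)
$E{\left(G{\left(-3 \right)} \right)} 341 + c{\left(15 \right)} = 0^{2} \cdot 341 - \frac{20}{3} = 0 \cdot 341 - \frac{20}{3} = 0 - \frac{20}{3} = - \frac{20}{3}$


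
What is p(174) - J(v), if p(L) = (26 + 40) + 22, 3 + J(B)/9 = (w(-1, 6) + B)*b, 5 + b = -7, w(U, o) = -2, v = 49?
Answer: 5191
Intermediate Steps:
b = -12 (b = -5 - 7 = -12)
J(B) = 189 - 108*B (J(B) = -27 + 9*((-2 + B)*(-12)) = -27 + 9*(24 - 12*B) = -27 + (216 - 108*B) = 189 - 108*B)
p(L) = 88 (p(L) = 66 + 22 = 88)
p(174) - J(v) = 88 - (189 - 108*49) = 88 - (189 - 5292) = 88 - 1*(-5103) = 88 + 5103 = 5191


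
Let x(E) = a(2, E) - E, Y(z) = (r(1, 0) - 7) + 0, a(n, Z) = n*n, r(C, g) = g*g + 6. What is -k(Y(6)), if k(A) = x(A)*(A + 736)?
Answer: -3675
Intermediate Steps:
r(C, g) = 6 + g**2 (r(C, g) = g**2 + 6 = 6 + g**2)
a(n, Z) = n**2
Y(z) = -1 (Y(z) = ((6 + 0**2) - 7) + 0 = ((6 + 0) - 7) + 0 = (6 - 7) + 0 = -1 + 0 = -1)
x(E) = 4 - E (x(E) = 2**2 - E = 4 - E)
k(A) = (4 - A)*(736 + A) (k(A) = (4 - A)*(A + 736) = (4 - A)*(736 + A))
-k(Y(6)) = -(-1)*(-4 - 1)*(736 - 1) = -(-1)*(-5)*735 = -1*3675 = -3675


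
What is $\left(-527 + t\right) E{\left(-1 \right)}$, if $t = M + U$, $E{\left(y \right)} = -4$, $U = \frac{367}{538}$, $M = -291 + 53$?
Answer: $\frac{822406}{269} \approx 3057.3$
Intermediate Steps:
$M = -238$
$U = \frac{367}{538}$ ($U = 367 \cdot \frac{1}{538} = \frac{367}{538} \approx 0.68216$)
$t = - \frac{127677}{538}$ ($t = -238 + \frac{367}{538} = - \frac{127677}{538} \approx -237.32$)
$\left(-527 + t\right) E{\left(-1 \right)} = \left(-527 - \frac{127677}{538}\right) \left(-4\right) = \left(- \frac{411203}{538}\right) \left(-4\right) = \frac{822406}{269}$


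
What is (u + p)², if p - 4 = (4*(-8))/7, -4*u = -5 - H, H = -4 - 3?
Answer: 225/196 ≈ 1.1480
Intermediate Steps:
H = -7
u = -½ (u = -(-5 - 1*(-7))/4 = -(-5 + 7)/4 = -¼*2 = -½ ≈ -0.50000)
p = -4/7 (p = 4 + (4*(-8))/7 = 4 - 32*⅐ = 4 - 32/7 = -4/7 ≈ -0.57143)
(u + p)² = (-½ - 4/7)² = (-15/14)² = 225/196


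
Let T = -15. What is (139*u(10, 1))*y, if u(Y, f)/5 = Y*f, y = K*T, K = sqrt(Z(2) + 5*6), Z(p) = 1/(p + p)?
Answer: -573375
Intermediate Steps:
Z(p) = 1/(2*p)
K = 11/2 (K = sqrt((1/2)/2 + 5*6) = sqrt((1/2)*(1/2) + 30) = sqrt(1/4 + 30) = sqrt(121/4) = 11/2 ≈ 5.5000)
y = -165/2 (y = (11/2)*(-15) = -165/2 ≈ -82.500)
u(Y, f) = 5*Y*f (u(Y, f) = 5*(Y*f) = 5*Y*f)
(139*u(10, 1))*y = (139*(5*10*1))*(-165/2) = (139*50)*(-165/2) = 6950*(-165/2) = -573375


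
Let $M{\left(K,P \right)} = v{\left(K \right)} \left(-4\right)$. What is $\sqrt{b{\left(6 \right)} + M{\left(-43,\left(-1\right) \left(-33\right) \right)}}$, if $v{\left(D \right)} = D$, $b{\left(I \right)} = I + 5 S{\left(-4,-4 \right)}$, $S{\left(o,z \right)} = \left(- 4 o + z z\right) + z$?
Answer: $\sqrt{318} \approx 17.833$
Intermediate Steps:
$S{\left(o,z \right)} = z + z^{2} - 4 o$ ($S{\left(o,z \right)} = \left(- 4 o + z^{2}\right) + z = \left(z^{2} - 4 o\right) + z = z + z^{2} - 4 o$)
$b{\left(I \right)} = 140 + I$ ($b{\left(I \right)} = I + 5 \left(-4 + \left(-4\right)^{2} - -16\right) = I + 5 \left(-4 + 16 + 16\right) = I + 5 \cdot 28 = I + 140 = 140 + I$)
$M{\left(K,P \right)} = - 4 K$ ($M{\left(K,P \right)} = K \left(-4\right) = - 4 K$)
$\sqrt{b{\left(6 \right)} + M{\left(-43,\left(-1\right) \left(-33\right) \right)}} = \sqrt{\left(140 + 6\right) - -172} = \sqrt{146 + 172} = \sqrt{318}$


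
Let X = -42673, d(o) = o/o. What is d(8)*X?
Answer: -42673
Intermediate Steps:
d(o) = 1
d(8)*X = 1*(-42673) = -42673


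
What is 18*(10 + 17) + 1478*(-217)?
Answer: -320240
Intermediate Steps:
18*(10 + 17) + 1478*(-217) = 18*27 - 320726 = 486 - 320726 = -320240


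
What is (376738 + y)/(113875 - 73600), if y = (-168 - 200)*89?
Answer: 114662/13425 ≈ 8.5409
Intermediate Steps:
y = -32752 (y = -368*89 = -32752)
(376738 + y)/(113875 - 73600) = (376738 - 32752)/(113875 - 73600) = 343986/40275 = 343986*(1/40275) = 114662/13425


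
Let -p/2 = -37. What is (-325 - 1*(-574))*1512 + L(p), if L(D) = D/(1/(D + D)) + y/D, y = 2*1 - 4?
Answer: 14335279/37 ≈ 3.8744e+5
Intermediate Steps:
p = 74 (p = -2*(-37) = 74)
y = -2 (y = 2 - 4 = -2)
L(D) = -2/D + 2*D² (L(D) = D/(1/(D + D)) - 2/D = D/(1/(2*D)) - 2/D = D/((1/(2*D))) - 2/D = D*(2*D) - 2/D = 2*D² - 2/D = -2/D + 2*D²)
(-325 - 1*(-574))*1512 + L(p) = (-325 - 1*(-574))*1512 + 2*(-1 + 74³)/74 = (-325 + 574)*1512 + 2*(1/74)*(-1 + 405224) = 249*1512 + 2*(1/74)*405223 = 376488 + 405223/37 = 14335279/37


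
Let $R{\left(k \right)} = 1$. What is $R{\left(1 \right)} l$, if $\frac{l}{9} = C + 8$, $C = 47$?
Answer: $495$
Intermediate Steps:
$l = 495$ ($l = 9 \left(47 + 8\right) = 9 \cdot 55 = 495$)
$R{\left(1 \right)} l = 1 \cdot 495 = 495$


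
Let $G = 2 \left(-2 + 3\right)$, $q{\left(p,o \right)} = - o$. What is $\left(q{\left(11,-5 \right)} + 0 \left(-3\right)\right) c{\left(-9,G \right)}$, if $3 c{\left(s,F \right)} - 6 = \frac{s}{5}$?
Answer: $7$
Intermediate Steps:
$G = 2$ ($G = 2 \cdot 1 = 2$)
$c{\left(s,F \right)} = 2 + \frac{s}{15}$ ($c{\left(s,F \right)} = 2 + \frac{s \frac{1}{5}}{3} = 2 + \frac{\frac{1}{5} s}{3} = 2 + \frac{s}{15}$)
$\left(q{\left(11,-5 \right)} + 0 \left(-3\right)\right) c{\left(-9,G \right)} = \left(\left(-1\right) \left(-5\right) + 0 \left(-3\right)\right) \left(2 + \frac{1}{15} \left(-9\right)\right) = \left(5 + 0\right) \left(2 - \frac{3}{5}\right) = 5 \cdot \frac{7}{5} = 7$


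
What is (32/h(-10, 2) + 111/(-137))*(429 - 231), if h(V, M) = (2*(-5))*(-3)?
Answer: 34782/685 ≈ 50.777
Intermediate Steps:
h(V, M) = 30 (h(V, M) = -10*(-3) = 30)
(32/h(-10, 2) + 111/(-137))*(429 - 231) = (32/30 + 111/(-137))*(429 - 231) = (32*(1/30) + 111*(-1/137))*198 = (16/15 - 111/137)*198 = (527/2055)*198 = 34782/685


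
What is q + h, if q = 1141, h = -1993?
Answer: -852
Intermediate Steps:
q + h = 1141 - 1993 = -852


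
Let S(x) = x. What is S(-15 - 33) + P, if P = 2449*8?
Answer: 19544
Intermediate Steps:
P = 19592
S(-15 - 33) + P = (-15 - 33) + 19592 = -48 + 19592 = 19544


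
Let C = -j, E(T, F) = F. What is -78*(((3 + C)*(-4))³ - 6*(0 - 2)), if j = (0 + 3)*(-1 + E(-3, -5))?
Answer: 46229976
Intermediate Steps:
j = -18 (j = (0 + 3)*(-1 - 5) = 3*(-6) = -18)
C = 18 (C = -1*(-18) = 18)
-78*(((3 + C)*(-4))³ - 6*(0 - 2)) = -78*(((3 + 18)*(-4))³ - 6*(0 - 2)) = -78*((21*(-4))³ - 6*(-2)) = -78*((-84)³ + 12) = -78*(-592704 + 12) = -78*(-592692) = 46229976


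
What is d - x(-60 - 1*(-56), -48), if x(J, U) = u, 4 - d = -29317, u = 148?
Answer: 29173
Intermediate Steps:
d = 29321 (d = 4 - 1*(-29317) = 4 + 29317 = 29321)
x(J, U) = 148
d - x(-60 - 1*(-56), -48) = 29321 - 1*148 = 29321 - 148 = 29173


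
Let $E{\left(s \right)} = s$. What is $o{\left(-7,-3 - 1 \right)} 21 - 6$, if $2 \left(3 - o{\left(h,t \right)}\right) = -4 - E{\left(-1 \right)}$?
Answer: $\frac{177}{2} \approx 88.5$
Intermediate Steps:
$o{\left(h,t \right)} = \frac{9}{2}$ ($o{\left(h,t \right)} = 3 - \frac{-4 - -1}{2} = 3 - \frac{-4 + 1}{2} = 3 - - \frac{3}{2} = 3 + \frac{3}{2} = \frac{9}{2}$)
$o{\left(-7,-3 - 1 \right)} 21 - 6 = \frac{9}{2} \cdot 21 - 6 = \frac{189}{2} - 6 = \frac{177}{2}$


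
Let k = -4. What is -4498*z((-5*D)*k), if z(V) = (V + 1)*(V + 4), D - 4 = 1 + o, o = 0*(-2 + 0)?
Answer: -47246992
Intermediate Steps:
o = 0 (o = 0*(-2) = 0)
D = 5 (D = 4 + (1 + 0) = 4 + 1 = 5)
z(V) = (1 + V)*(4 + V)
-4498*z((-5*D)*k) = -4498*(4 + (-5*5*(-4))**2 + 5*(-5*5*(-4))) = -4498*(4 + (-25*(-4))**2 + 5*(-25*(-4))) = -4498*(4 + 100**2 + 5*100) = -4498*(4 + 10000 + 500) = -4498*10504 = -47246992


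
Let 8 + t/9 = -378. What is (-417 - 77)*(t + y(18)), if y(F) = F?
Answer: 1707264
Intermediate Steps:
t = -3474 (t = -72 + 9*(-378) = -72 - 3402 = -3474)
(-417 - 77)*(t + y(18)) = (-417 - 77)*(-3474 + 18) = -494*(-3456) = 1707264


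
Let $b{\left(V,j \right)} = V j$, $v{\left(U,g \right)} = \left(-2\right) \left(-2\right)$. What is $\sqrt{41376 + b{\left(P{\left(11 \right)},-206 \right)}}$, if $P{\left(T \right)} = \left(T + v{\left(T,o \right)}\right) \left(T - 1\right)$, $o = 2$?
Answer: $6 \sqrt{291} \approx 102.35$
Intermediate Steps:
$v{\left(U,g \right)} = 4$
$P{\left(T \right)} = \left(-1 + T\right) \left(4 + T\right)$ ($P{\left(T \right)} = \left(T + 4\right) \left(T - 1\right) = \left(4 + T\right) \left(-1 + T\right) = \left(-1 + T\right) \left(4 + T\right)$)
$\sqrt{41376 + b{\left(P{\left(11 \right)},-206 \right)}} = \sqrt{41376 + \left(-4 + 11^{2} + 3 \cdot 11\right) \left(-206\right)} = \sqrt{41376 + \left(-4 + 121 + 33\right) \left(-206\right)} = \sqrt{41376 + 150 \left(-206\right)} = \sqrt{41376 - 30900} = \sqrt{10476} = 6 \sqrt{291}$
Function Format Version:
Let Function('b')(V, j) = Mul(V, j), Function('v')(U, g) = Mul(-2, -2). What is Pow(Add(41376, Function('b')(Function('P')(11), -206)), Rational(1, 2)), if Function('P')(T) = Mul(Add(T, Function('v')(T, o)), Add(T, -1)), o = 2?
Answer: Mul(6, Pow(291, Rational(1, 2))) ≈ 102.35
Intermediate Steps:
Function('v')(U, g) = 4
Function('P')(T) = Mul(Add(-1, T), Add(4, T)) (Function('P')(T) = Mul(Add(T, 4), Add(T, -1)) = Mul(Add(4, T), Add(-1, T)) = Mul(Add(-1, T), Add(4, T)))
Pow(Add(41376, Function('b')(Function('P')(11), -206)), Rational(1, 2)) = Pow(Add(41376, Mul(Add(-4, Pow(11, 2), Mul(3, 11)), -206)), Rational(1, 2)) = Pow(Add(41376, Mul(Add(-4, 121, 33), -206)), Rational(1, 2)) = Pow(Add(41376, Mul(150, -206)), Rational(1, 2)) = Pow(Add(41376, -30900), Rational(1, 2)) = Pow(10476, Rational(1, 2)) = Mul(6, Pow(291, Rational(1, 2)))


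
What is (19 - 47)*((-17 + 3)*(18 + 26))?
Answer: 17248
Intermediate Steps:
(19 - 47)*((-17 + 3)*(18 + 26)) = -(-392)*44 = -28*(-616) = 17248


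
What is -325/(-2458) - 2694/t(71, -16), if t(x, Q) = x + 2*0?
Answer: -6598777/174518 ≈ -37.811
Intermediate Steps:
t(x, Q) = x (t(x, Q) = x + 0 = x)
-325/(-2458) - 2694/t(71, -16) = -325/(-2458) - 2694/71 = -325*(-1/2458) - 2694*1/71 = 325/2458 - 2694/71 = -6598777/174518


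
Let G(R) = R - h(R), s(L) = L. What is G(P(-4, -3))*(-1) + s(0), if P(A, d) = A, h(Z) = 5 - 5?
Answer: 4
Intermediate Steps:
h(Z) = 0
G(R) = R (G(R) = R - 1*0 = R + 0 = R)
G(P(-4, -3))*(-1) + s(0) = -4*(-1) + 0 = 4 + 0 = 4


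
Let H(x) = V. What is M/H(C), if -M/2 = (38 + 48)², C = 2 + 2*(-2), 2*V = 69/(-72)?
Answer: 710016/23 ≈ 30870.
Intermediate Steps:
V = -23/48 (V = (69/(-72))/2 = (69*(-1/72))/2 = (½)*(-23/24) = -23/48 ≈ -0.47917)
C = -2 (C = 2 - 4 = -2)
H(x) = -23/48
M = -14792 (M = -2*(38 + 48)² = -2*86² = -2*7396 = -14792)
M/H(C) = -14792/(-23/48) = -14792*(-48/23) = 710016/23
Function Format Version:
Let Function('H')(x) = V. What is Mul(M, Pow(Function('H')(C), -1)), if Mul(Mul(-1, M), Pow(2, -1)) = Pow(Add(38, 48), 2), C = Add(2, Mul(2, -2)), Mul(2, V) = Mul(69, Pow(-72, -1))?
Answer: Rational(710016, 23) ≈ 30870.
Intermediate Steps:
V = Rational(-23, 48) (V = Mul(Rational(1, 2), Mul(69, Pow(-72, -1))) = Mul(Rational(1, 2), Mul(69, Rational(-1, 72))) = Mul(Rational(1, 2), Rational(-23, 24)) = Rational(-23, 48) ≈ -0.47917)
C = -2 (C = Add(2, -4) = -2)
Function('H')(x) = Rational(-23, 48)
M = -14792 (M = Mul(-2, Pow(Add(38, 48), 2)) = Mul(-2, Pow(86, 2)) = Mul(-2, 7396) = -14792)
Mul(M, Pow(Function('H')(C), -1)) = Mul(-14792, Pow(Rational(-23, 48), -1)) = Mul(-14792, Rational(-48, 23)) = Rational(710016, 23)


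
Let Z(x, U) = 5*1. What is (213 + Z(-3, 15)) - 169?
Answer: 49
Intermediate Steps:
Z(x, U) = 5
(213 + Z(-3, 15)) - 169 = (213 + 5) - 169 = 218 - 169 = 49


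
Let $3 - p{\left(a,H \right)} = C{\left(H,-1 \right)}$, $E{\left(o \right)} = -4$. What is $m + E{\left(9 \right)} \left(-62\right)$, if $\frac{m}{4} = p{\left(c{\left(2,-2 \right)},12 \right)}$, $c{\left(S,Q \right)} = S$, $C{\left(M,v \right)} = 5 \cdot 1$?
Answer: $240$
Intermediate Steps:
$C{\left(M,v \right)} = 5$
$p{\left(a,H \right)} = -2$ ($p{\left(a,H \right)} = 3 - 5 = -2$)
$m = -8$ ($m = 4 \left(-2\right) = -8$)
$m + E{\left(9 \right)} \left(-62\right) = -8 - -248 = -8 + 248 = 240$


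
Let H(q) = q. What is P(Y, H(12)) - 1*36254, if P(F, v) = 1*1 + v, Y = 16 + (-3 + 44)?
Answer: -36241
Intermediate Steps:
Y = 57 (Y = 16 + 41 = 57)
P(F, v) = 1 + v
P(Y, H(12)) - 1*36254 = (1 + 12) - 1*36254 = 13 - 36254 = -36241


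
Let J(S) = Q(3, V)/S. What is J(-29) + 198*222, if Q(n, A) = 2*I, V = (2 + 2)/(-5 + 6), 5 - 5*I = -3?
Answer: 6373604/145 ≈ 43956.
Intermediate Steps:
I = 8/5 (I = 1 - ⅕*(-3) = 1 + ⅗ = 8/5 ≈ 1.6000)
V = 4 (V = 4/1 = 4*1 = 4)
Q(n, A) = 16/5 (Q(n, A) = 2*(8/5) = 16/5)
J(S) = 16/(5*S)
J(-29) + 198*222 = (16/5)/(-29) + 198*222 = (16/5)*(-1/29) + 43956 = -16/145 + 43956 = 6373604/145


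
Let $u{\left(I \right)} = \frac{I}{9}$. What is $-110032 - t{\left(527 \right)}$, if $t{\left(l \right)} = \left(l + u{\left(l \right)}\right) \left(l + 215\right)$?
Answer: $- \frac{4900628}{9} \approx -5.4451 \cdot 10^{5}$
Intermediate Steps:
$u{\left(I \right)} = \frac{I}{9}$ ($u{\left(I \right)} = I \frac{1}{9} = \frac{I}{9}$)
$t{\left(l \right)} = \frac{10 l \left(215 + l\right)}{9}$ ($t{\left(l \right)} = \left(l + \frac{l}{9}\right) \left(l + 215\right) = \frac{10 l}{9} \left(215 + l\right) = \frac{10 l \left(215 + l\right)}{9}$)
$-110032 - t{\left(527 \right)} = -110032 - \frac{10}{9} \cdot 527 \left(215 + 527\right) = -110032 - \frac{10}{9} \cdot 527 \cdot 742 = -110032 - \frac{3910340}{9} = - \frac{4900628}{9}$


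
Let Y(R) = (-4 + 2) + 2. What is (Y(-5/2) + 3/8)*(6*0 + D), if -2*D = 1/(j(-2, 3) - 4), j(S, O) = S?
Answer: 1/32 ≈ 0.031250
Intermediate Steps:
D = 1/12 (D = -1/(2*(-2 - 4)) = -½/(-6) = -½*(-⅙) = 1/12 ≈ 0.083333)
Y(R) = 0 (Y(R) = -2 + 2 = 0)
(Y(-5/2) + 3/8)*(6*0 + D) = (0 + 3/8)*(6*0 + 1/12) = (0 + 3*(⅛))*(0 + 1/12) = (0 + 3/8)*(1/12) = (3/8)*(1/12) = 1/32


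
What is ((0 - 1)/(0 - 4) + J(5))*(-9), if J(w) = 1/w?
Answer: -81/20 ≈ -4.0500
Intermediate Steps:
J(w) = 1/w
((0 - 1)/(0 - 4) + J(5))*(-9) = ((0 - 1)/(0 - 4) + 1/5)*(-9) = (-1/(-4) + ⅕)*(-9) = (-1*(-¼) + ⅕)*(-9) = (¼ + ⅕)*(-9) = (9/20)*(-9) = -81/20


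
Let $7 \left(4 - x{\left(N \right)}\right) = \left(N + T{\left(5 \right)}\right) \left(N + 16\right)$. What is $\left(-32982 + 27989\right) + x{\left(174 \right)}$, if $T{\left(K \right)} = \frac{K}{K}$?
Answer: $-9739$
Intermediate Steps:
$T{\left(K \right)} = 1$
$x{\left(N \right)} = 4 - \frac{\left(1 + N\right) \left(16 + N\right)}{7}$ ($x{\left(N \right)} = 4 - \frac{\left(N + 1\right) \left(N + 16\right)}{7} = 4 - \frac{\left(1 + N\right) \left(16 + N\right)}{7}$)
$\left(-32982 + 27989\right) + x{\left(174 \right)} = \left(-32982 + 27989\right) - \left(\frac{2946}{7} + \frac{30276}{7}\right) = -4993 - 4746 = -9739$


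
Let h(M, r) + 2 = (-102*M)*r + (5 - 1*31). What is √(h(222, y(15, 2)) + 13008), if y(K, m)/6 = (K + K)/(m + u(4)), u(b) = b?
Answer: 2*I*√166585 ≈ 816.3*I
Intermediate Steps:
y(K, m) = 12*K/(4 + m) (y(K, m) = 6*((K + K)/(m + 4)) = 6*((2*K)/(4 + m)) = 6*(2*K/(4 + m)) = 12*K/(4 + m))
h(M, r) = -28 - 102*M*r (h(M, r) = -2 + ((-102*M)*r + (5 - 1*31)) = -2 + (-102*M*r + (5 - 31)) = -2 + (-102*M*r - 26) = -2 + (-26 - 102*M*r) = -28 - 102*M*r)
√(h(222, y(15, 2)) + 13008) = √((-28 - 102*222*12*15/(4 + 2)) + 13008) = √((-28 - 102*222*12*15/6) + 13008) = √((-28 - 102*222*12*15*(⅙)) + 13008) = √((-28 - 102*222*30) + 13008) = √((-28 - 679320) + 13008) = √(-679348 + 13008) = √(-666340) = 2*I*√166585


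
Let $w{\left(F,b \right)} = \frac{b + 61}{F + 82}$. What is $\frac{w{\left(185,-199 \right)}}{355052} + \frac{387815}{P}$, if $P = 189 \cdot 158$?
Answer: $\frac{1531851044896}{117953511417} \approx 12.987$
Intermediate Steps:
$P = 29862$
$w{\left(F,b \right)} = \frac{61 + b}{82 + F}$
$\frac{w{\left(185,-199 \right)}}{355052} + \frac{387815}{P} = \frac{\frac{1}{82 + 185} \left(61 - 199\right)}{355052} + \frac{387815}{29862} = \frac{1}{267} \left(-138\right) \frac{1}{355052} + 387815 \cdot \frac{1}{29862} = \frac{1}{267} \left(-138\right) \frac{1}{355052} + \frac{387815}{29862} = \left(- \frac{46}{89}\right) \frac{1}{355052} + \frac{387815}{29862} = - \frac{23}{15799814} + \frac{387815}{29862} = \frac{1531851044896}{117953511417}$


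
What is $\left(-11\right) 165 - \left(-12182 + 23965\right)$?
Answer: $-13598$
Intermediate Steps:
$\left(-11\right) 165 - \left(-12182 + 23965\right) = -1815 - 11783 = -13598$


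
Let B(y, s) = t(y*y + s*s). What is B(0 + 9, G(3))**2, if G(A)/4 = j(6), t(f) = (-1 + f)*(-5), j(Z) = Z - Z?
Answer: 160000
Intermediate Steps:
j(Z) = 0
t(f) = 5 - 5*f
G(A) = 0 (G(A) = 4*0 = 0)
B(y, s) = 5 - 5*s**2 - 5*y**2 (B(y, s) = 5 - 5*(y*y + s*s) = 5 - 5*(y**2 + s**2) = 5 - 5*(s**2 + y**2) = 5 + (-5*s**2 - 5*y**2) = 5 - 5*s**2 - 5*y**2)
B(0 + 9, G(3))**2 = (5 - 5*0**2 - 5*(0 + 9)**2)**2 = (5 - 5*0 - 5*9**2)**2 = (5 + 0 - 5*81)**2 = (5 + 0 - 405)**2 = (-400)**2 = 160000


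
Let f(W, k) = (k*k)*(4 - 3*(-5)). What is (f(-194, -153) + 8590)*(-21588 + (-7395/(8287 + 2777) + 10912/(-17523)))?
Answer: -57502831207428713/5874984 ≈ -9.7877e+9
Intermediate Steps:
f(W, k) = 19*k² (f(W, k) = k²*(4 + 15) = k²*19 = 19*k²)
(f(-194, -153) + 8590)*(-21588 + (-7395/(8287 + 2777) + 10912/(-17523))) = (19*(-153)² + 8590)*(-21588 + (-7395/(8287 + 2777) + 10912/(-17523))) = (19*23409 + 8590)*(-21588 + (-7395/11064 + 10912*(-1/17523))) = (444771 + 8590)*(-21588 + (-7395*1/11064 - 992/1593)) = 453361*(-21588 + (-2465/3688 - 992/1593)) = 453361*(-21588 - 7585241/5874984) = 453361*(-126836739833/5874984) = -57502831207428713/5874984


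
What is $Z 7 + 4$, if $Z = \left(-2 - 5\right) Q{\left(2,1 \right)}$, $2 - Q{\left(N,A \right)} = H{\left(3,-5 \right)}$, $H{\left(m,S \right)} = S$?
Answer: $-339$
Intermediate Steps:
$Q{\left(N,A \right)} = 7$ ($Q{\left(N,A \right)} = 2 - -5 = 2 + 5 = 7$)
$Z = -49$ ($Z = \left(-2 - 5\right) 7 = \left(-7\right) 7 = -49$)
$Z 7 + 4 = \left(-49\right) 7 + 4 = -343 + 4 = -339$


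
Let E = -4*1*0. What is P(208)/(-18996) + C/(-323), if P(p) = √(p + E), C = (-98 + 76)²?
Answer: -484/323 - √13/4749 ≈ -1.4992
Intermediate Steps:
C = 484 (C = (-22)² = 484)
E = 0 (E = -4*0 = 0)
P(p) = √p (P(p) = √(p + 0) = √p)
P(208)/(-18996) + C/(-323) = √208/(-18996) + 484/(-323) = (4*√13)*(-1/18996) + 484*(-1/323) = -√13/4749 - 484/323 = -484/323 - √13/4749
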